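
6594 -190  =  6404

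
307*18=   5526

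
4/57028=1/14257  =  0.00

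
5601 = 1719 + 3882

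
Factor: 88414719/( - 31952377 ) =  - 3^1*37^1*523^1*727^( - 1 )*1523^1*43951^ ( - 1)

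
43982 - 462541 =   -  418559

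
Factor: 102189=3^1*23^1*1481^1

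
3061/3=1020  +  1/3 = 1020.33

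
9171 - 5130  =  4041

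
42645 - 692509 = - 649864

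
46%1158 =46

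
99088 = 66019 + 33069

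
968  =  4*242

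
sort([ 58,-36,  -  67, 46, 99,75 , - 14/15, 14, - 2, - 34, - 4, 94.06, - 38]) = [ - 67, - 38, - 36, - 34, - 4, - 2, - 14/15, 14, 46,58, 75,94.06,  99] 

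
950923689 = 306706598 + 644217091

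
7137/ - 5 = -1428 + 3/5=- 1427.40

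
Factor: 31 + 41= 2^3 * 3^2 = 72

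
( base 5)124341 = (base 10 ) 4971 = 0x136b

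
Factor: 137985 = 3^1 * 5^1 * 9199^1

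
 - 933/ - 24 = 311/8  =  38.88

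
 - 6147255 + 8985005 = 2837750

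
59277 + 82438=141715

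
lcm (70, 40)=280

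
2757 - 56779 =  - 54022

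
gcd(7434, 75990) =6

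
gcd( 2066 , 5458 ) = 2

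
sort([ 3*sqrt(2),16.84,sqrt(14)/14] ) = [ sqrt(14)/14, 3*sqrt(2 ) , 16.84] 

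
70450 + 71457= 141907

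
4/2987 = 4/2987  =  0.00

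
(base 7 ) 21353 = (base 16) 14d2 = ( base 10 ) 5330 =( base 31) 5GT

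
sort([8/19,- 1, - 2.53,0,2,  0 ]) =[ - 2.53,  -  1, 0,0, 8/19,2 ]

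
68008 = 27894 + 40114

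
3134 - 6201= - 3067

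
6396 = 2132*3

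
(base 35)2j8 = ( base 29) 3KK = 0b110000110011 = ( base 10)3123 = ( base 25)4ON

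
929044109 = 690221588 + 238822521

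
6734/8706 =3367/4353 = 0.77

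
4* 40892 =163568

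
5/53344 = 5/53344 = 0.00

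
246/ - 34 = - 8 + 13/17 = - 7.24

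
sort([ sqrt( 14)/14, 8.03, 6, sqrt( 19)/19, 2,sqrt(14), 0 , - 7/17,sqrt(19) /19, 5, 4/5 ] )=[ - 7/17,0, sqrt(19)/19,  sqrt(19 )/19,sqrt( 14)/14 , 4/5, 2,  sqrt(14 ), 5, 6,8.03] 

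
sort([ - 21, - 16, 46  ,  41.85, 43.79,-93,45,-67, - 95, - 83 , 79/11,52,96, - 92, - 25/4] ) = [ - 95 ,-93,-92, - 83, - 67, - 21,  -  16, - 25/4, 79/11,41.85, 43.79,45,46,52, 96]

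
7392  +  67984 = 75376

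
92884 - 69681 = 23203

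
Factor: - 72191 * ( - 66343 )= 4789367513 = 7^1  *  10313^1*66343^1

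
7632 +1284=8916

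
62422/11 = 5674 + 8/11 =5674.73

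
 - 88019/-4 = 88019/4 = 22004.75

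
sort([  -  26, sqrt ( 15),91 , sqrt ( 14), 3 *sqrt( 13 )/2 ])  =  [ - 26,sqrt( 14),sqrt( 15),3*sqrt(13 )/2,91 ] 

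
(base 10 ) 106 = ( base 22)4I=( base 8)152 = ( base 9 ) 127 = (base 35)31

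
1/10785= 1/10785 = 0.00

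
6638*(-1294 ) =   -  8589572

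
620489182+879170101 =1499659283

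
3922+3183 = 7105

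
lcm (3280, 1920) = 78720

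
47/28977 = 47/28977 = 0.00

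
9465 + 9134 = 18599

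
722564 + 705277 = 1427841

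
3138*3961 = 12429618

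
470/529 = 470/529 = 0.89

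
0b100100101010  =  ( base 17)820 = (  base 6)14510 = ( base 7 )6561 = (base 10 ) 2346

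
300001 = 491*611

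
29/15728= 29/15728 =0.00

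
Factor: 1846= 2^1*13^1*71^1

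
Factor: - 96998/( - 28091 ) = 2^1 * 7^( - 1)*11^1*4013^(  -  1 ) * 4409^1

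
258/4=129/2 = 64.50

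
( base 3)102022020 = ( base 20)10C1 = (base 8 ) 20061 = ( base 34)74D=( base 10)8241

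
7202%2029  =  1115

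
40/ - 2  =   - 20/1 = - 20.00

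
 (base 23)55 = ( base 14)88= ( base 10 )120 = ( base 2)1111000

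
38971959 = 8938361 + 30033598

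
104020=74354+29666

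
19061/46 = 414+ 17/46 = 414.37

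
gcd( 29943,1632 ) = 3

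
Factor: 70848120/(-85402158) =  - 2^2 * 5^1*7^2*29^(-1 )*467^(-1)*1051^( -1)*12049^1   =  -11808020/14233693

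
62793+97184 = 159977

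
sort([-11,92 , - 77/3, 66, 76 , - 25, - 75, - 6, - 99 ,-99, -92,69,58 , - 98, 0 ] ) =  [ - 99,-99,-98,-92 ,  -  75,-77/3, - 25, - 11, - 6,0,58,66,69,76, 92 ] 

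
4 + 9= 13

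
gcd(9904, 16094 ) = 1238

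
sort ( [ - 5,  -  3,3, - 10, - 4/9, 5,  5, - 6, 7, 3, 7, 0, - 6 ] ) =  [  -  10, - 6,  -  6, - 5,  -  3 , - 4/9, 0, 3,  3,5, 5, 7,7 ] 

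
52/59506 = 26/29753 = 0.00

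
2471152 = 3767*656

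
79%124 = 79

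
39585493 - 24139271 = 15446222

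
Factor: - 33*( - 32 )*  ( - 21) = - 2^5*3^2*7^1*11^1 = - 22176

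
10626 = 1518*7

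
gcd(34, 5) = 1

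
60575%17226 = 8897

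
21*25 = 525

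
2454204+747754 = 3201958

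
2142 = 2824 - 682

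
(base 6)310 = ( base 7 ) 222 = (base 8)162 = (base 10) 114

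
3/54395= 3/54395=0.00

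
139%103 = 36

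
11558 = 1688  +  9870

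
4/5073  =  4/5073 = 0.00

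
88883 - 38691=50192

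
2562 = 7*366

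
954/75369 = 318/25123 =0.01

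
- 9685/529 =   -  9685/529 = - 18.31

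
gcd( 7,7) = 7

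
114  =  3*38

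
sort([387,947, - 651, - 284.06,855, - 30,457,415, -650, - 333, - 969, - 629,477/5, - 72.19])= [ - 969, - 651,  -  650, - 629, - 333 ,-284.06, - 72.19, -30 , 477/5,387,  415,457, 855, 947 ]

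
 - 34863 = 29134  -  63997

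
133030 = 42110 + 90920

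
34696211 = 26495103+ 8201108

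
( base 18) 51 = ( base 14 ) 67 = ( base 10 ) 91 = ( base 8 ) 133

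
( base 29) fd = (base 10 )448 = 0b111000000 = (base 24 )ig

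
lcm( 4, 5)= 20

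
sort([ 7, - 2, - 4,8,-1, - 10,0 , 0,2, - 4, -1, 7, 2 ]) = [ - 10, - 4,-4, - 2,-1,  -  1, 0,0,2, 2,7,7,8 ]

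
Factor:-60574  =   - 2^1*31^1*977^1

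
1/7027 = 1/7027 = 0.00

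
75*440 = 33000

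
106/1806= 53/903 = 0.06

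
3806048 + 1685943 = 5491991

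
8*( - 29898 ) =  - 239184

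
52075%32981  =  19094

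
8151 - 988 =7163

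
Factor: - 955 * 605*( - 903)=521730825  =  3^1*5^2*7^1 * 11^2*43^1*191^1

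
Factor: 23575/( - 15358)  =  -2^( - 1 )*5^2*7^( - 1 )*23^1*41^1*1097^( - 1 ) 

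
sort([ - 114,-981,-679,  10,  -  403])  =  [-981 , - 679, -403, - 114,10]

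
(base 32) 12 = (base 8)42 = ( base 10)34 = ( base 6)54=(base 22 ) 1C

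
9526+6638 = 16164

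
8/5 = 8/5 = 1.60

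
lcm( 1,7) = 7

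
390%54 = 12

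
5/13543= 5/13543=0.00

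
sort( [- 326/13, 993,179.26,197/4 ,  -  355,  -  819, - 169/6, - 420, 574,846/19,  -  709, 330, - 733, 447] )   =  [  -  819, - 733, - 709, - 420, - 355, -169/6, - 326/13,  846/19, 197/4, 179.26, 330, 447, 574, 993]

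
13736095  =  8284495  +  5451600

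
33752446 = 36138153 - 2385707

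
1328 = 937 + 391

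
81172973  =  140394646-59221673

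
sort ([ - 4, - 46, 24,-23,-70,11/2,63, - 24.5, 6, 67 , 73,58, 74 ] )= [ - 70, - 46, - 24.5,-23, - 4, 11/2, 6 , 24, 58,63, 67,73,74]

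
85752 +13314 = 99066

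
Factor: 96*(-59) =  - 2^5 * 3^1* 59^1 = - 5664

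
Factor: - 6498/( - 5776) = 2^( - 3)*3^2 = 9/8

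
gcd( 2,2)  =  2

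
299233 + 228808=528041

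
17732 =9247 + 8485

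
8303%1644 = 83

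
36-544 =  - 508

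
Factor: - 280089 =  - 3^2*31121^1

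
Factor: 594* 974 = 578556 = 2^2*3^3*11^1*487^1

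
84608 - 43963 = 40645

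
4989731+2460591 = 7450322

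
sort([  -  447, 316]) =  [  -  447 , 316 ] 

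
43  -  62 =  - 19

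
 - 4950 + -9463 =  - 14413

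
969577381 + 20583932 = 990161313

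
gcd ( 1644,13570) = 2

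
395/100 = 3+19/20   =  3.95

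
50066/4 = 12516 + 1/2= 12516.50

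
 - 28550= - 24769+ - 3781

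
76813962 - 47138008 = 29675954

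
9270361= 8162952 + 1107409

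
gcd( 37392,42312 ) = 984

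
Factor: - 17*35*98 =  - 2^1*5^1*7^3*17^1 = - 58310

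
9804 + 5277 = 15081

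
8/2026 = 4/1013 =0.00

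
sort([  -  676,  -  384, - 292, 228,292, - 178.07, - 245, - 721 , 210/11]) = [-721, - 676, -384, - 292, - 245 , - 178.07,210/11,228, 292]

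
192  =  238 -46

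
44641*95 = 4240895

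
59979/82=59979/82 = 731.45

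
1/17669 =1/17669=0.00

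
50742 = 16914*3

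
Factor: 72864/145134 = 2^4  *  23^1*733^( - 1)= 368/733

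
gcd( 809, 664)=1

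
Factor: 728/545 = 2^3*5^(-1)*7^1*13^1 * 109^(-1)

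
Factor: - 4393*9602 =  -42181586 = -2^1*23^1 * 191^1*4801^1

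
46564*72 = 3352608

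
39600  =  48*825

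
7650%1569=1374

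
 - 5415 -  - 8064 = 2649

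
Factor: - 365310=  -2^1*3^4*5^1 * 11^1*41^1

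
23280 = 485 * 48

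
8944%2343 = 1915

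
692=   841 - 149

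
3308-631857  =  -628549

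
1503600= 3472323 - 1968723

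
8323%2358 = 1249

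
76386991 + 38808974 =115195965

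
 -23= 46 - 69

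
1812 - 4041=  - 2229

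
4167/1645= 2 + 877/1645 = 2.53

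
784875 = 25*31395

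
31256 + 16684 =47940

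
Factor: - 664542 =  - 2^1*3^2*36919^1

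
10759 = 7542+3217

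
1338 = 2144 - 806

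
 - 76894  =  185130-262024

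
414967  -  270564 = 144403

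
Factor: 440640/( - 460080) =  -2^2 * 17^1*71^( - 1) = - 68/71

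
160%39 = 4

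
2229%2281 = 2229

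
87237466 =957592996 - 870355530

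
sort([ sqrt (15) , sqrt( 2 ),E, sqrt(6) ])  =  [sqrt(2 ),sqrt (6), E,sqrt(15) ]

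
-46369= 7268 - 53637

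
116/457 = 116/457 = 0.25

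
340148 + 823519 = 1163667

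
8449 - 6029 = 2420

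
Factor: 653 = 653^1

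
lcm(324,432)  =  1296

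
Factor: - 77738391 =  - 3^2 * 139^1*62141^1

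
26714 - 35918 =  - 9204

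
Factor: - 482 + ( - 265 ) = - 747 = - 3^2 * 83^1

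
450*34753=15638850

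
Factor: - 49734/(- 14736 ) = 2^( - 3)*3^3 = 27/8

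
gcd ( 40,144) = 8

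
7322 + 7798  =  15120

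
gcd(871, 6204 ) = 1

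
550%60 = 10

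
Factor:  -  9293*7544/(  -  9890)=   2^2*5^ ( - 1) * 41^1*43^(  -  1)*9293^1 = 1524052/215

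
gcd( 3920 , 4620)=140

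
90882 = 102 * 891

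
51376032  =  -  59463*(-864)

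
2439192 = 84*29038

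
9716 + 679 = 10395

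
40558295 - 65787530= - 25229235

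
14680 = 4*3670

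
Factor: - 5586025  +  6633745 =1047720 = 2^3 *3^1*5^1*8731^1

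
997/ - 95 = -11 + 48/95 = - 10.49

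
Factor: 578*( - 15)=-8670 = - 2^1 *3^1*5^1*17^2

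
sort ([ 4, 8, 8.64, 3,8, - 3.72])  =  [ -3.72, 3,  4, 8, 8, 8.64] 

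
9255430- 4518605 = 4736825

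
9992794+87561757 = 97554551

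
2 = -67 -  - 69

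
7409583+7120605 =14530188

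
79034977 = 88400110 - 9365133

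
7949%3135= 1679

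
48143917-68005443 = -19861526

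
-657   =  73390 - 74047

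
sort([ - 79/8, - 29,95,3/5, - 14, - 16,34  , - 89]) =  [ - 89, - 29, - 16 , - 14, - 79/8  ,  3/5,  34,95]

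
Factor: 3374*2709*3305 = 2^1*3^2* 5^1*7^2 * 43^1*241^1*661^1 = 30208248630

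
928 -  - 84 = 1012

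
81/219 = 27/73  =  0.37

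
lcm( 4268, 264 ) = 25608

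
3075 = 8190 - 5115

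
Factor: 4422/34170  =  11/85 = 5^( -1 )*11^1*17^( - 1 ) 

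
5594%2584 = 426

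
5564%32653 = 5564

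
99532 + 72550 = 172082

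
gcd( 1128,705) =141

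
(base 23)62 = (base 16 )8C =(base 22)68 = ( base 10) 140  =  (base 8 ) 214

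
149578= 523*286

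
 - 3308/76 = -44+9/19 = - 43.53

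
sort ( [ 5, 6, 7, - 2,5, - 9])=[ - 9,-2, 5, 5, 6 , 7] 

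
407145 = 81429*5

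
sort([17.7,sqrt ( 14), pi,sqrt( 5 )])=[sqrt( 5),pi,sqrt (14), 17.7]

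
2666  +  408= 3074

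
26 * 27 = 702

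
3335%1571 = 193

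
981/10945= 981/10945= 0.09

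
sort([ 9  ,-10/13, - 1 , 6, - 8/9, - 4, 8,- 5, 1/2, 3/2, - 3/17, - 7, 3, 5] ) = [ - 7, - 5, - 4, - 1,-8/9, - 10/13, - 3/17, 1/2, 3/2,3, 5,6, 8, 9]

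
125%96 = 29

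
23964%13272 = 10692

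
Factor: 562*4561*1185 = 3037489170 =2^1*3^1*5^1*79^1*  281^1*4561^1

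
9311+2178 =11489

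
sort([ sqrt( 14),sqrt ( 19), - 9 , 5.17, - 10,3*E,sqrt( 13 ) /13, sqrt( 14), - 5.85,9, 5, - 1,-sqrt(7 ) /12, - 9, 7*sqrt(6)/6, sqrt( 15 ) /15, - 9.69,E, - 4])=[-10, - 9.69, - 9, - 9,-5.85, - 4 ,- 1, - sqrt( 7) /12,sqrt (15)/15, sqrt(13 )/13,E,  7*sqrt( 6 ) /6,sqrt( 14 ), sqrt( 14) , sqrt ( 19),5,5.17 , 3*E , 9]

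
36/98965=36/98965=0.00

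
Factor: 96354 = 2^1*3^2*53^1*101^1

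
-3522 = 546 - 4068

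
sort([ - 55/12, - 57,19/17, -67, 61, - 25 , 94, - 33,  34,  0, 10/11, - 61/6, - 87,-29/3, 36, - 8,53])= [-87, - 67, - 57,  -  33, - 25, - 61/6, - 29/3,-8, - 55/12 , 0 , 10/11 , 19/17,34,36 , 53 , 61 , 94 ] 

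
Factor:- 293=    - 293^1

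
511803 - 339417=172386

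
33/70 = 33/70=0.47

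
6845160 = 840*8149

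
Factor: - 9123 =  - 3^1 * 3041^1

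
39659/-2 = -39659/2 = - 19829.50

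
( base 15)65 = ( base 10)95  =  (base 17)5A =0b1011111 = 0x5f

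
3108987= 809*3843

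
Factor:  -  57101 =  - 11^1*29^1*179^1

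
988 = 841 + 147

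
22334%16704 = 5630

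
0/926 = 0 = 0.00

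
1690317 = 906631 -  - 783686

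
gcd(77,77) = 77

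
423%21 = 3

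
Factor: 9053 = 11^1*823^1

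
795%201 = 192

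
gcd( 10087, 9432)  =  131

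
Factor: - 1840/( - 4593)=2^4*3^( - 1 )*5^1*23^1*1531^( - 1 ) 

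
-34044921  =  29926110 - 63971031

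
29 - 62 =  - 33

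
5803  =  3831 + 1972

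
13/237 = 13/237 = 0.05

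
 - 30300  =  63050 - 93350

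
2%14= 2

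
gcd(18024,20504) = 8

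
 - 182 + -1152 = -1334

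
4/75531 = 4/75531 =0.00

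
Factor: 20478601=11^1*13^1*71^1 * 2017^1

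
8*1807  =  14456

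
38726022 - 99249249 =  - 60523227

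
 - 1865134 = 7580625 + -9445759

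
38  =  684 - 646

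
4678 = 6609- 1931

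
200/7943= 200/7943 = 0.03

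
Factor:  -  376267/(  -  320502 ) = 641/546 = 2^( - 1 )*3^( - 1 )*7^(-1 )*13^(-1 )*641^1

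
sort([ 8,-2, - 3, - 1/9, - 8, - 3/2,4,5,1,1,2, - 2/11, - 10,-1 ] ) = [ - 10, - 8,-3, - 2, -3/2, - 1,-2/11, - 1/9, 1,1 , 2,4,5, 8 ] 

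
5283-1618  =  3665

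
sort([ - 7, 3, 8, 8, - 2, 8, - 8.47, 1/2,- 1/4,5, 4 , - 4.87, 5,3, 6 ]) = [ - 8.47, - 7, - 4.87,-2, - 1/4 , 1/2, 3, 3, 4, 5 , 5,6,8,8,8]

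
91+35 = 126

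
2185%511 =141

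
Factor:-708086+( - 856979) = - 1565065=-5^1*89^1* 3517^1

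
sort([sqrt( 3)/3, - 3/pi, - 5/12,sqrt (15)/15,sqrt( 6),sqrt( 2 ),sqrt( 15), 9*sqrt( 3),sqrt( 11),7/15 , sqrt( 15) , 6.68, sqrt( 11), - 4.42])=[ - 4.42, - 3/pi, - 5/12 , sqrt( 15 )/15,7/15,  sqrt( 3)/3,sqrt(2 ),sqrt( 6),sqrt( 11), sqrt(11 ),sqrt( 15),sqrt( 15),  6.68 , 9*sqrt ( 3) ]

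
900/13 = 900/13 = 69.23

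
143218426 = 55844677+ 87373749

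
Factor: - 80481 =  - 3^1*139^1 * 193^1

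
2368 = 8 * 296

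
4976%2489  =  2487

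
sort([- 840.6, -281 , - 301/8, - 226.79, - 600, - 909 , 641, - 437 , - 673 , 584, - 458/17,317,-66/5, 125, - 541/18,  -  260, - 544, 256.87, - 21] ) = [-909, - 840.6, - 673, - 600, - 544, - 437 , - 281, - 260, -226.79, - 301/8, - 541/18 , -458/17, - 21, - 66/5, 125, 256.87,317,584,641]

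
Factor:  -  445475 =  - 5^2 * 103^1*173^1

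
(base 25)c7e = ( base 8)17011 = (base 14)2B33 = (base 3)101112210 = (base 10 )7689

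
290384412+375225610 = 665610022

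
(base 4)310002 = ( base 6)23230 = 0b110100000010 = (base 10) 3330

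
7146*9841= 70323786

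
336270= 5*67254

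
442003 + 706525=1148528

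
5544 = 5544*1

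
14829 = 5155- - 9674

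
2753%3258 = 2753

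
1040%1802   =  1040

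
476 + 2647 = 3123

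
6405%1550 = 205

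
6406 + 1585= 7991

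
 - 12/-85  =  12/85=0.14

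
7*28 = 196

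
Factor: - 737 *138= - 2^1*3^1*11^1*23^1 * 67^1 = - 101706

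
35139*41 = 1440699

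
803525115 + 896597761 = 1700122876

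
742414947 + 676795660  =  1419210607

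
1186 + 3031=4217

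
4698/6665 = 4698/6665 = 0.70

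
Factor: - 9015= - 3^1 * 5^1*601^1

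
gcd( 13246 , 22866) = 74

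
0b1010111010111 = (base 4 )1113113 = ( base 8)12727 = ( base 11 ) 4223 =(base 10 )5591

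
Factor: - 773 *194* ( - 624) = 2^5*3^1*13^1 * 97^1*773^1 = 93576288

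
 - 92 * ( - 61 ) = 5612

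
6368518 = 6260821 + 107697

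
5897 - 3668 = 2229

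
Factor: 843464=2^3*59^1*1787^1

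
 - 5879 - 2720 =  - 8599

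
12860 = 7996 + 4864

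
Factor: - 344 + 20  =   - 324  =  - 2^2 * 3^4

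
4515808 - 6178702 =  - 1662894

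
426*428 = 182328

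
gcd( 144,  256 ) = 16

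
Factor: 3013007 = 3013007^1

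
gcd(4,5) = 1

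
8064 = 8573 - 509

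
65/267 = 65/267 = 0.24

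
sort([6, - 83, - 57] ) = [ - 83, - 57,6 ] 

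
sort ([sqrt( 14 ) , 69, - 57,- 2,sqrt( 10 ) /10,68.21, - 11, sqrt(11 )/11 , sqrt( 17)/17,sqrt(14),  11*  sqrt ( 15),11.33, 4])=[ - 57, - 11, - 2, sqrt ( 17 ) /17, sqrt (11) /11, sqrt( 10) /10,  sqrt( 14),  sqrt(14 ),4 , 11.33,  11 * sqrt( 15),68.21,69 ]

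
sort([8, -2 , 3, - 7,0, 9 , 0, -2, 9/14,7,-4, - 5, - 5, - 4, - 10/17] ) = [ - 7, - 5, - 5, - 4,- 4, - 2, - 2, - 10/17,0 , 0, 9/14, 3, 7,  8, 9]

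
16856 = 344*49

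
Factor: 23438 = 2^1*11719^1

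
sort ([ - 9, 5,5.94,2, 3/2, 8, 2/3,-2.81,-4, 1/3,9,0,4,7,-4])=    [ - 9,  -  4, - 4, - 2.81, 0,1/3,  2/3,3/2, 2, 4,5,5.94,7,8,9 ] 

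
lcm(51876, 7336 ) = 726264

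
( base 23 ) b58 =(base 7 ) 23216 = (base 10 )5942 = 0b1011100110110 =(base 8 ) 13466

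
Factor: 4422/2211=2^1 =2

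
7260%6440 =820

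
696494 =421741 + 274753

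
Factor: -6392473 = -59^1*108347^1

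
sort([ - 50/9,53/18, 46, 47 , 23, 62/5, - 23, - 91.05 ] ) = [ - 91.05, - 23, - 50/9, 53/18,62/5  ,  23,46,47 ]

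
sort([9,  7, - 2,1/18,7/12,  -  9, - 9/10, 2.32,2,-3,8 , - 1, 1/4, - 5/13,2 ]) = [ - 9,-3, - 2,  -  1, -9/10,-5/13, 1/18, 1/4, 7/12,2,2, 2.32,7, 8,9 ]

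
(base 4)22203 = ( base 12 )483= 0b1010100011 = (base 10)675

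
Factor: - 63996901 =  - 83^1*771047^1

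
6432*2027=13037664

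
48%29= 19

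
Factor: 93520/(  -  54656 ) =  - 835/488 = - 2^( - 3 )*5^1*61^(  -  1)*167^1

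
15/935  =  3/187 = 0.02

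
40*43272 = 1730880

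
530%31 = 3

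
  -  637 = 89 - 726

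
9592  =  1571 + 8021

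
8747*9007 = 78784229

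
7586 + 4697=12283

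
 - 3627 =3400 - 7027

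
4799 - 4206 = 593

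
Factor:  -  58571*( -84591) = 3^3* 13^1*37^1*241^1*1583^1 = 4954579461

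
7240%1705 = 420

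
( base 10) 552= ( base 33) GO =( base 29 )j1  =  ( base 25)m2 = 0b1000101000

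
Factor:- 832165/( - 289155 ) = 166433/57831=3^ ( - 1 )*37^( - 1)*149^1 * 521^( - 1)*1117^1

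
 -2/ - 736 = 1/368 = 0.00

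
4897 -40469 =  - 35572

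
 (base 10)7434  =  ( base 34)6EM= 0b1110100001010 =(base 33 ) 6R9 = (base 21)gi0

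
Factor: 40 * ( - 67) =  - 2680 = - 2^3*5^1 * 67^1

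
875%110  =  105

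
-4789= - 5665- - 876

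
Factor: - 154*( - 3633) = 2^1 * 3^1*7^2 * 11^1*173^1 = 559482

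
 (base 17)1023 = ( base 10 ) 4950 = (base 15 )1700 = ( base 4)1031112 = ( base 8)11526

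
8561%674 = 473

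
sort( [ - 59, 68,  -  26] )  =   [-59,- 26 , 68]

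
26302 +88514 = 114816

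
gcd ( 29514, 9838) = 9838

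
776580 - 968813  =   - 192233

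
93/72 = 31/24=1.29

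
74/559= 74/559 = 0.13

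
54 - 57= - 3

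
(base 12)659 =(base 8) 1645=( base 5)12213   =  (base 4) 32211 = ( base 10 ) 933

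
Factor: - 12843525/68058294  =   - 2^ ( - 1)*5^2 * 19^1*9013^1*11343049^( - 1)=- 4281175/22686098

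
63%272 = 63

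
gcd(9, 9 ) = 9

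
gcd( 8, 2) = 2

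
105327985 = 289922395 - 184594410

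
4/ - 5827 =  - 1+5823/5827 =- 0.00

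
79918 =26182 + 53736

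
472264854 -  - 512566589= 984831443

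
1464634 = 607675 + 856959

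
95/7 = 13+4/7 = 13.57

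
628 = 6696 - 6068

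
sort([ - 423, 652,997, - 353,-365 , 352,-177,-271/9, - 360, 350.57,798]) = [- 423, - 365, - 360, - 353 , - 177 ,- 271/9,  350.57,352,652, 798,997]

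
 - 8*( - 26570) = 212560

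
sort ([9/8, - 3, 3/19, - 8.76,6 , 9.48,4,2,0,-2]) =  [-8.76,- 3,-2,0,3/19, 9/8,2 , 4, 6, 9.48]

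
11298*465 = 5253570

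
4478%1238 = 764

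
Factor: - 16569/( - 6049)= 63/23 = 3^2 * 7^1*23^( - 1)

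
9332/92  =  101+10/23=101.43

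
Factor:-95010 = -2^1*3^1*5^1*3167^1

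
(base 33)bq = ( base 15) 1AE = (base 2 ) 110000101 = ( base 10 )389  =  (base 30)CT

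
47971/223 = 215 + 26/223 = 215.12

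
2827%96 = 43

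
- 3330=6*( - 555 ) 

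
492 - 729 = -237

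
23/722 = 23/722 = 0.03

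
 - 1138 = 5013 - 6151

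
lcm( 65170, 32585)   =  65170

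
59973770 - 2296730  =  57677040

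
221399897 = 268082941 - 46683044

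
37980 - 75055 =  - 37075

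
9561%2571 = 1848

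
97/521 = 97/521=0.19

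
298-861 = - 563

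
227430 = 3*75810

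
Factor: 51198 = 2^1 *3^1*7^1*23^1* 53^1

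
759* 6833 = 5186247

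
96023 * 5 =480115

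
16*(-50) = -800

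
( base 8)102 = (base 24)2I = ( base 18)3C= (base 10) 66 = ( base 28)2A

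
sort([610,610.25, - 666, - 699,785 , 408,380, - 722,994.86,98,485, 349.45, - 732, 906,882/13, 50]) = [ - 732, - 722, - 699, - 666,50,882/13, 98,349.45, 380,  408,485, 610, 610.25, 785, 906,994.86]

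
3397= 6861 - 3464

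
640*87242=55834880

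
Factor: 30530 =2^1*5^1*43^1*71^1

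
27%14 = 13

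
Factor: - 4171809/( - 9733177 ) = 3^1  *23^1 *71^(-1)*103^1 * 587^1*137087^ ( - 1)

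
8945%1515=1370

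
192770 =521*370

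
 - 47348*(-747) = 35368956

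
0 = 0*1255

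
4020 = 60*67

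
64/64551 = 64/64551 = 0.00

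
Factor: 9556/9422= 2^1 *7^( - 1)*673^( - 1 )*2389^1 = 4778/4711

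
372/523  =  372/523 = 0.71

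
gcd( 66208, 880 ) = 16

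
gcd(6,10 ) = 2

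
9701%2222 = 813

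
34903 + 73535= 108438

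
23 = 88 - 65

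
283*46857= 13260531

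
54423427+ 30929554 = 85352981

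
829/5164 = 829/5164 = 0.16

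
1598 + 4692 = 6290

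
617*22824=14082408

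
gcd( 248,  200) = 8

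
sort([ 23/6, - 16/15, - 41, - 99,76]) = [-99, - 41, - 16/15,23/6, 76 ] 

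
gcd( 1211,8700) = 1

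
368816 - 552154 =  - 183338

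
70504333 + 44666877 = 115171210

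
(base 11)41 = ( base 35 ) 1a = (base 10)45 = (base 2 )101101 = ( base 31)1e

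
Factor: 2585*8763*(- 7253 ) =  - 164297530815 = - 3^1*5^1*11^1 * 23^1*47^1*127^1*7253^1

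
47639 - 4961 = 42678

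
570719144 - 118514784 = 452204360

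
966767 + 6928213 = 7894980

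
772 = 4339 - 3567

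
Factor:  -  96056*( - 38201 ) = 2^3*12007^1 * 38201^1 = 3669435256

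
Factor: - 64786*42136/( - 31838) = 1364911448/15919   =  2^3*23^1 * 29^1* 229^1 * 1117^1*15919^( - 1 )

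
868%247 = 127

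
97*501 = 48597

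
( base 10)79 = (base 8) 117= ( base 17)4b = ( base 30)2J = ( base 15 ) 54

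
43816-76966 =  - 33150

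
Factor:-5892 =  - 2^2*3^1*491^1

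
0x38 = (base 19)2I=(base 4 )320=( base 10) 56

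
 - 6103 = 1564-7667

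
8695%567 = 190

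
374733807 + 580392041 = 955125848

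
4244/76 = 55+16/19 = 55.84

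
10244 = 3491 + 6753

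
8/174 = 4/87 = 0.05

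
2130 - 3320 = - 1190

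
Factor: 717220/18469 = 2^2*5^1 * 7^1*11^( - 1 ) * 23^( - 1 ) * 47^1 * 73^(  -  1)*109^1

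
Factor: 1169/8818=2^( - 1)* 7^1 * 167^1*4409^( - 1) 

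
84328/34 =2480+4/17 =2480.24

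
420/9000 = 7/150  =  0.05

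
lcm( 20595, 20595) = 20595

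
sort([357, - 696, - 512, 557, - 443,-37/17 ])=[ - 696,  -  512,-443, - 37/17, 357, 557]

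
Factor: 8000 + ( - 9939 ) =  - 7^1* 277^1 =- 1939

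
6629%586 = 183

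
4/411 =4/411 = 0.01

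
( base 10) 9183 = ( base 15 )2AC3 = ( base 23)h86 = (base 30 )A63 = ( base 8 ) 21737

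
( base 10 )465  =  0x1d1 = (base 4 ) 13101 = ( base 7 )1233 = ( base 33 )E3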